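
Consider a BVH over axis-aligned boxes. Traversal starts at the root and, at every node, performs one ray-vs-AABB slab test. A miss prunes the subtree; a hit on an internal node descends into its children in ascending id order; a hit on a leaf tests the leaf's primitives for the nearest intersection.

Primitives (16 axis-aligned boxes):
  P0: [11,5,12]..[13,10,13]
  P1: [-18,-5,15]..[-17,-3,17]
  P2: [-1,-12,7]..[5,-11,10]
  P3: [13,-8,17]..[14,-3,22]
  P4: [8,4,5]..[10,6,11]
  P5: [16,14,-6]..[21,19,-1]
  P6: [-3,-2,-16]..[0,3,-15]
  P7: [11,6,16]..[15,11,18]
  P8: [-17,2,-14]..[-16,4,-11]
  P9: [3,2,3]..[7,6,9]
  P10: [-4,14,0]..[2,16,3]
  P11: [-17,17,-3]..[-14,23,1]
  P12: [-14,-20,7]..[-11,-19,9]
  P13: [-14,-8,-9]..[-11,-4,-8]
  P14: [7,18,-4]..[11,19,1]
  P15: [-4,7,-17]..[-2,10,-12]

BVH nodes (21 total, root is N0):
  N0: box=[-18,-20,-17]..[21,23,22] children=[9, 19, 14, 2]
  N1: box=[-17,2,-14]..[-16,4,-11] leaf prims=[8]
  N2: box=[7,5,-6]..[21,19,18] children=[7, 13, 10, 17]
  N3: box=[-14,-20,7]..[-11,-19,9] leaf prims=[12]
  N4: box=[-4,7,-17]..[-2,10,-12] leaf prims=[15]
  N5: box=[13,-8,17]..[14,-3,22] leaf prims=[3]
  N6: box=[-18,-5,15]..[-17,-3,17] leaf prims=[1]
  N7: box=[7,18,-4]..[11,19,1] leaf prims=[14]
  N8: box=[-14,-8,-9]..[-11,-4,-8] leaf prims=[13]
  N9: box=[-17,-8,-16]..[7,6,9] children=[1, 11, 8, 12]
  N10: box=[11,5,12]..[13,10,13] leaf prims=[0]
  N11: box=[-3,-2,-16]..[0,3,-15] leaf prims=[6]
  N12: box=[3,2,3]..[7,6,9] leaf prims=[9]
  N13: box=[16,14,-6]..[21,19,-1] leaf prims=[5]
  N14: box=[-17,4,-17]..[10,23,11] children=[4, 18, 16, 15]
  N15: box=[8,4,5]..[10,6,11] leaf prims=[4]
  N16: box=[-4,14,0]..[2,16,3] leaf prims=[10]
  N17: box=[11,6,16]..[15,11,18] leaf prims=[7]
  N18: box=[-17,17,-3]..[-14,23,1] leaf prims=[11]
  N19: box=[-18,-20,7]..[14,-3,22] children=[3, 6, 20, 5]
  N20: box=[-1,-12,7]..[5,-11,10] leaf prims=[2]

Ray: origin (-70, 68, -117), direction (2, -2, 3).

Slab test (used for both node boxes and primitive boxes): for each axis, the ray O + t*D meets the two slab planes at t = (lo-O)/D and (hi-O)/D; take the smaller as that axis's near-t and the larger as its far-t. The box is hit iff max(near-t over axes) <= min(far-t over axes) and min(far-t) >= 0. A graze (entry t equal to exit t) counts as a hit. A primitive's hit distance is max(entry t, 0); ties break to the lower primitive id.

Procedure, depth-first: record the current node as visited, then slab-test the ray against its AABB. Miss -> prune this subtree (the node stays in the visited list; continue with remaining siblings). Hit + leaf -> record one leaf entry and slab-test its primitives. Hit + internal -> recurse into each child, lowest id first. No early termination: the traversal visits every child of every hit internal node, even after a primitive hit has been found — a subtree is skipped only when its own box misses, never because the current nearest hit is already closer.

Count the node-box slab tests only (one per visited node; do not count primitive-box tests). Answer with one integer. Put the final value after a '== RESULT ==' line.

Walk:
N0 x:[26,91/2] y:[45/2,44] z:[100/3,139/3] -> hit [100/3,44], descend [2, 9, 14, 19]
  N2 x:[77/2,91/2] y:[49/2,63/2] z:[37,45] -> miss, prune
  N9 x:[53/2,77/2] y:[31,38] z:[101/3,42] -> hit [101/3,38], descend [1, 8, 11, 12]
    N1 x:[53/2,27] y:[32,33] z:[103/3,106/3] -> miss, prune
    N8 x:[28,59/2] y:[36,38] z:[36,109/3] -> miss, prune
    N11 x:[67/2,35] y:[65/2,35] z:[101/3,34] -> hit [101/3,34] leaf, test {P6@t=101/3}
    N12 x:[73/2,77/2] y:[31,33] z:[40,42] -> miss, prune
  N14 x:[53/2,40] y:[45/2,32] z:[100/3,128/3] -> miss, prune
  N19 x:[26,42] y:[71/2,44] z:[124/3,139/3] -> hit [124/3,42], descend [3, 5, 6, 20]
    N3 x:[28,59/2] y:[87/2,44] z:[124/3,42] -> miss, prune
    N5 x:[83/2,42] y:[71/2,38] z:[134/3,139/3] -> miss, prune
    N6 x:[26,53/2] y:[71/2,73/2] z:[44,134/3] -> miss, prune
    N20 x:[69/2,75/2] y:[79/2,40] z:[124/3,127/3] -> miss, prune

13 AABB tests over nodes [0, 2, 9, 1, 8, 11, 12, 14, 19, 3, 5, 6, 20]; 1 leaf entered; closest P6.

== RESULT ==
13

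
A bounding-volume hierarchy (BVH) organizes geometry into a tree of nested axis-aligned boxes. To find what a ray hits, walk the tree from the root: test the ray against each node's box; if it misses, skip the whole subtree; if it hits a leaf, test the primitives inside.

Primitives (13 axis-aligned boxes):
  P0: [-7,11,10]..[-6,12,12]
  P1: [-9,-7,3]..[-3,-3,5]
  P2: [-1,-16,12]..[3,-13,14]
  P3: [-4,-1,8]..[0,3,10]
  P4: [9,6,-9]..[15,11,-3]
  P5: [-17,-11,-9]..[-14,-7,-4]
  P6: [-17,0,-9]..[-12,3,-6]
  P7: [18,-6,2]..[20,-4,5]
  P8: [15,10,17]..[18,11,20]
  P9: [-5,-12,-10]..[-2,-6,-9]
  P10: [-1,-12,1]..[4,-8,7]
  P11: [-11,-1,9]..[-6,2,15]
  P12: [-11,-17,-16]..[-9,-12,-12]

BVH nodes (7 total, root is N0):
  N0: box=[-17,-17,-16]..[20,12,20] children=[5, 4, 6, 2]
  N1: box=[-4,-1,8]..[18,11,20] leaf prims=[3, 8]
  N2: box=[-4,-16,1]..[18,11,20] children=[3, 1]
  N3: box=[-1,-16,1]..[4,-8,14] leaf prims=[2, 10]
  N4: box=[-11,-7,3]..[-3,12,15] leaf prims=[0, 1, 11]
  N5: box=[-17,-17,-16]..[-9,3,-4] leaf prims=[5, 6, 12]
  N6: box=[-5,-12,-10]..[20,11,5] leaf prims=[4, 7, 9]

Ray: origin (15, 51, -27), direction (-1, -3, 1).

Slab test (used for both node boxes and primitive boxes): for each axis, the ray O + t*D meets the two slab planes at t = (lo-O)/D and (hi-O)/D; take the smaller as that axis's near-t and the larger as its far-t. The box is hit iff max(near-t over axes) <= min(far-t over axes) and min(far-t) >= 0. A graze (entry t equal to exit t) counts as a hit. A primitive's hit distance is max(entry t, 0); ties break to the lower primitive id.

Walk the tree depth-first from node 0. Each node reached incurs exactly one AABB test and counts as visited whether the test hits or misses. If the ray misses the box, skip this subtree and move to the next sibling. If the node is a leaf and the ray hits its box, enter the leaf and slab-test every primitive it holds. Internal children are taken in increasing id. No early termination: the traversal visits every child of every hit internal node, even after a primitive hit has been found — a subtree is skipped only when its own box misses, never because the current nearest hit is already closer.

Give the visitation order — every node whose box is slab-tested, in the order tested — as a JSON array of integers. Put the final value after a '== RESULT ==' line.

Traverse from the root:
N0 x:[-5,32] y:[13,68/3] z:[11,47] -> hit [13,68/3], descend [2, 4, 5, 6]
  N2 x:[-3,19] y:[40/3,67/3] z:[28,47] -> miss, prune
  N4 x:[18,26] y:[13,58/3] z:[30,42] -> miss, prune
  N5 x:[24,32] y:[16,68/3] z:[11,23] -> miss, prune
  N6 x:[-5,20] y:[40/3,21] z:[17,32] -> hit [17,20] leaf, test {P4(miss), P7(miss), P9(miss)}

order=[0, 2, 4, 5, 6]  |boxes|=5  |leaves|=1  hit=miss

== RESULT ==
[0, 2, 4, 5, 6]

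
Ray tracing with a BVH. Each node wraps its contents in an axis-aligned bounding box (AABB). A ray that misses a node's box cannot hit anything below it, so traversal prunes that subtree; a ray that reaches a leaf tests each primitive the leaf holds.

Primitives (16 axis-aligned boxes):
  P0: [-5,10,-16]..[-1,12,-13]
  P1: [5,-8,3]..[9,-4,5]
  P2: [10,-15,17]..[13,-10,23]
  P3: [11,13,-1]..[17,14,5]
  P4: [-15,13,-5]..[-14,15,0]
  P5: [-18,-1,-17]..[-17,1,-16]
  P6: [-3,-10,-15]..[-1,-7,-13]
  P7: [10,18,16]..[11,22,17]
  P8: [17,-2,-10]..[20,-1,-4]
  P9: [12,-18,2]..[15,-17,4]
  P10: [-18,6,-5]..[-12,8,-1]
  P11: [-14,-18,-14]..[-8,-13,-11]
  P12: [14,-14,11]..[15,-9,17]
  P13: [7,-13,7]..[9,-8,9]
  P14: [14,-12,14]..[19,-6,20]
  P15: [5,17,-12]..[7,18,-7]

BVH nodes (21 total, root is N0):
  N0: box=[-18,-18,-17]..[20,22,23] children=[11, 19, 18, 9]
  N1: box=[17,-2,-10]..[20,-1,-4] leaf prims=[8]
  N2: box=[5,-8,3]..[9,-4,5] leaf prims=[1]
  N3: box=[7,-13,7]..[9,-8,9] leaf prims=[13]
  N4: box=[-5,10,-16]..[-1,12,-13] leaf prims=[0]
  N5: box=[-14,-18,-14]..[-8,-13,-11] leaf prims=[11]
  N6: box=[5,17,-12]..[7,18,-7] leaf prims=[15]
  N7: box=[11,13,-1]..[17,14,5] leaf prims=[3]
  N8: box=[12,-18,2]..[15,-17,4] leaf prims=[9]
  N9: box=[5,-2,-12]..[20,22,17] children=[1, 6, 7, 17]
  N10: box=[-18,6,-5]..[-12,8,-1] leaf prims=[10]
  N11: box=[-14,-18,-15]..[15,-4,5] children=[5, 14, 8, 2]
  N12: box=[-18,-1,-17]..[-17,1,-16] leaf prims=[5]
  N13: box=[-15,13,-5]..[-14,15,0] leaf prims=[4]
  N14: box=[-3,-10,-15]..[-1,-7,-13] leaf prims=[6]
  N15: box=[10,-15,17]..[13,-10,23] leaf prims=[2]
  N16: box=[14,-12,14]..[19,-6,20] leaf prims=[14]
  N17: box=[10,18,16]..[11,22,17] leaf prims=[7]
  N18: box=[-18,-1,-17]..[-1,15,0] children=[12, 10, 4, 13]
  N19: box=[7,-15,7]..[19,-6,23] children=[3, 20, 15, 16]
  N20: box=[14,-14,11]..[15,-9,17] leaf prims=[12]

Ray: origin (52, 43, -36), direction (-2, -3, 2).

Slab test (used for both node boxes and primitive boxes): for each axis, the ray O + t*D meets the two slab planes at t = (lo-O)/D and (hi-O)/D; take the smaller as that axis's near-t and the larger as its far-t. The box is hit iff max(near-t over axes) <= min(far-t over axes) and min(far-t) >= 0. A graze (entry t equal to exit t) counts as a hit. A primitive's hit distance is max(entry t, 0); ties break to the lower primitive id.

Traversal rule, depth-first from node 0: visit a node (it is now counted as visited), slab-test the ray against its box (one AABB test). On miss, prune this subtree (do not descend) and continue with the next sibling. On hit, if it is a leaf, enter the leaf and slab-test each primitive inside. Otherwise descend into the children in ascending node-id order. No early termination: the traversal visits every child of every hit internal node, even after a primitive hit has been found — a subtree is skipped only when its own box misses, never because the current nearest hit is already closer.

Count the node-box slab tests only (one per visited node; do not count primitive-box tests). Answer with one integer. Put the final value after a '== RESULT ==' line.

Trace the traversal:
N0 x:[16,35] y:[7,61/3] z:[19/2,59/2] -> hit [16,61/3], descend [9, 11, 18, 19]
  N9 x:[16,47/2] y:[7,15] z:[12,53/2] -> miss, prune
  N11 x:[37/2,33] y:[47/3,61/3] z:[21/2,41/2] -> hit [37/2,61/3], descend [2, 5, 8, 14]
    N2 x:[43/2,47/2] y:[47/3,17] z:[39/2,41/2] -> miss, prune
    N5 x:[30,33] y:[56/3,61/3] z:[11,25/2] -> miss, prune
    N8 x:[37/2,20] y:[20,61/3] z:[19,20] -> hit [20,20] leaf, test {P9@t=20}
    N14 x:[53/2,55/2] y:[50/3,53/3] z:[21/2,23/2] -> miss, prune
  N18 x:[53/2,35] y:[28/3,44/3] z:[19/2,18] -> miss, prune
  N19 x:[33/2,45/2] y:[49/3,58/3] z:[43/2,59/2] -> miss, prune

Visited [0, 9, 11, 2, 5, 8, 14, 18, 19]. Tests: 9 box, 1 leaf. Nearest: P9.

== RESULT ==
9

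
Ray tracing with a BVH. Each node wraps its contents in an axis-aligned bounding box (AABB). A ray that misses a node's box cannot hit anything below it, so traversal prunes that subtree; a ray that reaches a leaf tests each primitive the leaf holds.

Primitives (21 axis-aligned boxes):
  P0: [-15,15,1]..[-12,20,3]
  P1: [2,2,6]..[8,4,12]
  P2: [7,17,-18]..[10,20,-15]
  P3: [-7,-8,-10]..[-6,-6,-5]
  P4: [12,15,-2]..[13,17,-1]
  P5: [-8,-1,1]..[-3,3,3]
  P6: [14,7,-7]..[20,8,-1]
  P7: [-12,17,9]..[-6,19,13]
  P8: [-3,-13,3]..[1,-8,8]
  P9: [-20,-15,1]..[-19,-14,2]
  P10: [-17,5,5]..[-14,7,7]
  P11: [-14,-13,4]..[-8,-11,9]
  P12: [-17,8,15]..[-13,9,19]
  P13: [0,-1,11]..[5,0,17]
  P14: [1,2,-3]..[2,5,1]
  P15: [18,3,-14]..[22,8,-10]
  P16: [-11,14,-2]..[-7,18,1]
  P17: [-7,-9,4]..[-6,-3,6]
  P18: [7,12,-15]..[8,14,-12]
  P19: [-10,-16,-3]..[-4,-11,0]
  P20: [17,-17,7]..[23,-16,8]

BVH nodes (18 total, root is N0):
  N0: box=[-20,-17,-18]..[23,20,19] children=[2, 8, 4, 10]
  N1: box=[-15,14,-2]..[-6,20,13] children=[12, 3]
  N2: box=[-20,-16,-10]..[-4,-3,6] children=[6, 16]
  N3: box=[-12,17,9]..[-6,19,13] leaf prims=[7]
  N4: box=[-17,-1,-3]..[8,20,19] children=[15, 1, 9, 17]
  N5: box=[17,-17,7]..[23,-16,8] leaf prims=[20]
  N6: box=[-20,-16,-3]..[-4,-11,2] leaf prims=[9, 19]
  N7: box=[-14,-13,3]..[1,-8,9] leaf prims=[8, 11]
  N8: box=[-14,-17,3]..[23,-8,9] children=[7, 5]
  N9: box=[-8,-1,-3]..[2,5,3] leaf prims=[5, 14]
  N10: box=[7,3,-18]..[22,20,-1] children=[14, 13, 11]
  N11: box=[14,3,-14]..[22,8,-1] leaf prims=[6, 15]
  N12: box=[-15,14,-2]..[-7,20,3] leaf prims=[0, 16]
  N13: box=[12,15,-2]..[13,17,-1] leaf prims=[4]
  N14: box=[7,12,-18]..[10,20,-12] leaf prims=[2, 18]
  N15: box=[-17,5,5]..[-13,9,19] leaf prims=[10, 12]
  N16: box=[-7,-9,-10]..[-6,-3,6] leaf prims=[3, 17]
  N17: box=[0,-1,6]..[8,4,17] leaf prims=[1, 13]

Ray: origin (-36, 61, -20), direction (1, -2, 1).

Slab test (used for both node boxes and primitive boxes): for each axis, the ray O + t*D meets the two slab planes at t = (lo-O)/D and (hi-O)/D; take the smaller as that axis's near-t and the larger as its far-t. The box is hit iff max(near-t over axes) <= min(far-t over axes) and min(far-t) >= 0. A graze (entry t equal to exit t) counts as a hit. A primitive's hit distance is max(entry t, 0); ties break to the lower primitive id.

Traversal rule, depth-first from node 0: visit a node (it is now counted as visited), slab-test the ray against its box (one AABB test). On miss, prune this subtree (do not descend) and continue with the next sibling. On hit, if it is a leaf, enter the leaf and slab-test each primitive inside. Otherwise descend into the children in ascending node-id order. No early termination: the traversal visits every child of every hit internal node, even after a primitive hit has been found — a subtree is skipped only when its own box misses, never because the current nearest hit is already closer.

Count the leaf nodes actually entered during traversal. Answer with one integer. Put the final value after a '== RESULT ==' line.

Traverse from the root:
N0 x:[16,59] y:[41/2,39] z:[2,39] -> hit [41/2,39], descend [2, 4, 8, 10]
  N2 x:[16,32] y:[32,77/2] z:[10,26] -> miss, prune
  N4 x:[19,44] y:[41/2,31] z:[17,39] -> hit [41/2,31], descend [1, 9, 15, 17]
    N1 x:[21,30] y:[41/2,47/2] z:[18,33] -> hit [21,47/2], descend [3, 12]
      N3 x:[24,30] y:[21,22] z:[29,33] -> miss, prune
      N12 x:[21,29] y:[41/2,47/2] z:[18,23] -> hit [21,23] leaf, test {P0@t=21, P16(miss)}
    N9 x:[28,38] y:[28,31] z:[17,23] -> miss, prune
    N15 x:[19,23] y:[26,28] z:[25,39] -> miss, prune
    N17 x:[36,44] y:[57/2,31] z:[26,37] -> miss, prune
  N8 x:[22,59] y:[69/2,39] z:[23,29] -> miss, prune
  N10 x:[43,58] y:[41/2,29] z:[2,19] -> miss, prune

Visited [0, 2, 4, 1, 3, 12, 9, 15, 17, 8, 10]. Tests: 11 box, 1 leaf. Nearest: P0.

== RESULT ==
1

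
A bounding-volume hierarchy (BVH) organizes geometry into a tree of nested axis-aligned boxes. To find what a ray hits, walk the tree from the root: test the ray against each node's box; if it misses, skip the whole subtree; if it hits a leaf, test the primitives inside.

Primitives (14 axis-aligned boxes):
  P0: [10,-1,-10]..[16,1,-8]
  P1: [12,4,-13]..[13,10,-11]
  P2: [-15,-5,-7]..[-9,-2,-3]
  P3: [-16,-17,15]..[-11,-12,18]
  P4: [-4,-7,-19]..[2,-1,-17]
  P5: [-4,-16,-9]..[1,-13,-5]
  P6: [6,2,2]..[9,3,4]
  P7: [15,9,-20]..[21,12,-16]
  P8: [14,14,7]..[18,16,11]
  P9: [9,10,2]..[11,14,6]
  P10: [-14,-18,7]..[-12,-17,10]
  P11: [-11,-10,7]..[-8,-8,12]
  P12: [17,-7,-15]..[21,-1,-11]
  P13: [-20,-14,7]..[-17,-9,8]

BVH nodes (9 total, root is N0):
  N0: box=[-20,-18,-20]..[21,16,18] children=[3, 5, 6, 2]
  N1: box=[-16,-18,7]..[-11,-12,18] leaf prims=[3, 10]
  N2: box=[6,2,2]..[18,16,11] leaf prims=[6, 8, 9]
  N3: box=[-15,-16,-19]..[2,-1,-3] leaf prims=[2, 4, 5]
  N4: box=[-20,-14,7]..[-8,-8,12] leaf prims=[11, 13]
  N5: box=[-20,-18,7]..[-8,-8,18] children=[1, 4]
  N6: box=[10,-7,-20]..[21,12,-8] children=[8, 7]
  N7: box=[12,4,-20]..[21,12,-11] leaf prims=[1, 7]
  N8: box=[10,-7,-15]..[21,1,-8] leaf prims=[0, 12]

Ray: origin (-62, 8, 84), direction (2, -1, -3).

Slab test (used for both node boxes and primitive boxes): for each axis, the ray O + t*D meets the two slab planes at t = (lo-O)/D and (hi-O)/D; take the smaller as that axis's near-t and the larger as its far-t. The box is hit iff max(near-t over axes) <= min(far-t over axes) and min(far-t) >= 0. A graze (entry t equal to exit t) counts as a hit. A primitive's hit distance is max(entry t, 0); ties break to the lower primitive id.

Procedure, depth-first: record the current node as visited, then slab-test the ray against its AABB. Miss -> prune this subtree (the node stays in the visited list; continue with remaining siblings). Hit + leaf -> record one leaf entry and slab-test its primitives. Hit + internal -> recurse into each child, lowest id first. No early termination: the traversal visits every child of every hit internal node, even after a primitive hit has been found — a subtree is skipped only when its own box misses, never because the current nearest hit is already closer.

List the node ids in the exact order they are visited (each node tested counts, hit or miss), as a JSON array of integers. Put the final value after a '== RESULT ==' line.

Trace the traversal:
N0 x:[21,83/2] y:[-8,26] z:[22,104/3] -> hit [22,26], descend [2, 3, 5, 6]
  N2 x:[34,40] y:[-8,6] z:[73/3,82/3] -> miss, prune
  N3 x:[47/2,32] y:[9,24] z:[29,103/3] -> miss, prune
  N5 x:[21,27] y:[16,26] z:[22,77/3] -> hit [22,77/3], descend [1, 4]
    N1 x:[23,51/2] y:[20,26] z:[22,77/3] -> hit [23,51/2] leaf, test {P3@t=23, P10@t=25}
    N4 x:[21,27] y:[16,22] z:[24,77/3] -> miss, prune
  N6 x:[36,83/2] y:[-4,15] z:[92/3,104/3] -> miss, prune

order=[0, 2, 3, 5, 1, 4, 6]  |boxes|=7  |leaves|=1  hit=P3

== RESULT ==
[0, 2, 3, 5, 1, 4, 6]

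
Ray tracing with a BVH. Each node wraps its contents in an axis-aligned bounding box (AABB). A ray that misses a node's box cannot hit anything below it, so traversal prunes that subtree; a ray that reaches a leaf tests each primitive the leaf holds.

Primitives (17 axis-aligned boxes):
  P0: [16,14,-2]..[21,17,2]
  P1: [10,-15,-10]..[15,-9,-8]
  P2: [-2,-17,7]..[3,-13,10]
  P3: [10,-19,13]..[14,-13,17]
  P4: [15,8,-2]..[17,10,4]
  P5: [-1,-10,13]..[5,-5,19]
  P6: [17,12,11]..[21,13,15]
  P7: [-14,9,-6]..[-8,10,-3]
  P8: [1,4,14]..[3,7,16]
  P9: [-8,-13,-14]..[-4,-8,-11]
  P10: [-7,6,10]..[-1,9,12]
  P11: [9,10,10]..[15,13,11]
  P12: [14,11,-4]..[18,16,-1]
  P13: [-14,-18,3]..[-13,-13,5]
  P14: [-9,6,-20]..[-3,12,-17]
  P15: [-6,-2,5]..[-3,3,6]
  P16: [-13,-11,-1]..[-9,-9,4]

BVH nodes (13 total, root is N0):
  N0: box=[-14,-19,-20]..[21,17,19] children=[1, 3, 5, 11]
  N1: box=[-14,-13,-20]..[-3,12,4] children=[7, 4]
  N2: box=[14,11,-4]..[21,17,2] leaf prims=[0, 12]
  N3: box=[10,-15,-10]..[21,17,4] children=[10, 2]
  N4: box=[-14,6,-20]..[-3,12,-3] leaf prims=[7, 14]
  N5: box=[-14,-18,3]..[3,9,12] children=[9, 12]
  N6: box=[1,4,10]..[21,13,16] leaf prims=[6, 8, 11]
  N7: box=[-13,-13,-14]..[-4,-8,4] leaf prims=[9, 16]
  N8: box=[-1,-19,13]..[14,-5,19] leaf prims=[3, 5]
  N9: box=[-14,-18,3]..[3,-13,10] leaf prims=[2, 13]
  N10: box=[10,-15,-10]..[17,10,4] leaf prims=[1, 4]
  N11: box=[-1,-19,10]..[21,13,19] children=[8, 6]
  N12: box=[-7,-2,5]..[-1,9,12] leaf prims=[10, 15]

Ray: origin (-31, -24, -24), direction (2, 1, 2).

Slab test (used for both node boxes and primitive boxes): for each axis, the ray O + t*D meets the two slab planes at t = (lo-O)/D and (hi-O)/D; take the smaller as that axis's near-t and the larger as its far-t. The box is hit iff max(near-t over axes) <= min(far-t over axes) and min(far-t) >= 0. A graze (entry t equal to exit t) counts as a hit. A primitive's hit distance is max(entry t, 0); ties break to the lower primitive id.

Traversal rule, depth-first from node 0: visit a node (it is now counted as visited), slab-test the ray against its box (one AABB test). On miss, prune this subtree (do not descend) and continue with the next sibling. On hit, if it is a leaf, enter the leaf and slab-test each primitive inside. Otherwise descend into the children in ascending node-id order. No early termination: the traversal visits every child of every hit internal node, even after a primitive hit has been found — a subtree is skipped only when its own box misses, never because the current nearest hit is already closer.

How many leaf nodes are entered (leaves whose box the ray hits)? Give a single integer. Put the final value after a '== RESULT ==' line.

Trace the traversal:
N0 x:[17/2,26] y:[5,41] z:[2,43/2] -> hit [17/2,43/2], descend [1, 3, 5, 11]
  N1 x:[17/2,14] y:[11,36] z:[2,14] -> hit [11,14], descend [4, 7]
    N4 x:[17/2,14] y:[30,36] z:[2,21/2] -> miss, prune
    N7 x:[9,27/2] y:[11,16] z:[5,14] -> hit [11,27/2] leaf, test {P9(miss), P16(miss)}
  N3 x:[41/2,26] y:[9,41] z:[7,14] -> miss, prune
  N5 x:[17/2,17] y:[6,33] z:[27/2,18] -> hit [27/2,17], descend [9, 12]
    N9 x:[17/2,17] y:[6,11] z:[27/2,17] -> miss, prune
    N12 x:[12,15] y:[22,33] z:[29/2,18] -> miss, prune
  N11 x:[15,26] y:[5,37] z:[17,43/2] -> hit [17,43/2], descend [6, 8]
    N6 x:[16,26] y:[28,37] z:[17,20] -> miss, prune
    N8 x:[15,45/2] y:[5,19] z:[37/2,43/2] -> hit [37/2,19] leaf, test {P3(miss), P5(miss)}

Summary -> nodes [0, 1, 4, 7, 3, 5, 9, 12, 11, 6, 8]; box-tests=11; leaf-entries=2; first=miss

== RESULT ==
2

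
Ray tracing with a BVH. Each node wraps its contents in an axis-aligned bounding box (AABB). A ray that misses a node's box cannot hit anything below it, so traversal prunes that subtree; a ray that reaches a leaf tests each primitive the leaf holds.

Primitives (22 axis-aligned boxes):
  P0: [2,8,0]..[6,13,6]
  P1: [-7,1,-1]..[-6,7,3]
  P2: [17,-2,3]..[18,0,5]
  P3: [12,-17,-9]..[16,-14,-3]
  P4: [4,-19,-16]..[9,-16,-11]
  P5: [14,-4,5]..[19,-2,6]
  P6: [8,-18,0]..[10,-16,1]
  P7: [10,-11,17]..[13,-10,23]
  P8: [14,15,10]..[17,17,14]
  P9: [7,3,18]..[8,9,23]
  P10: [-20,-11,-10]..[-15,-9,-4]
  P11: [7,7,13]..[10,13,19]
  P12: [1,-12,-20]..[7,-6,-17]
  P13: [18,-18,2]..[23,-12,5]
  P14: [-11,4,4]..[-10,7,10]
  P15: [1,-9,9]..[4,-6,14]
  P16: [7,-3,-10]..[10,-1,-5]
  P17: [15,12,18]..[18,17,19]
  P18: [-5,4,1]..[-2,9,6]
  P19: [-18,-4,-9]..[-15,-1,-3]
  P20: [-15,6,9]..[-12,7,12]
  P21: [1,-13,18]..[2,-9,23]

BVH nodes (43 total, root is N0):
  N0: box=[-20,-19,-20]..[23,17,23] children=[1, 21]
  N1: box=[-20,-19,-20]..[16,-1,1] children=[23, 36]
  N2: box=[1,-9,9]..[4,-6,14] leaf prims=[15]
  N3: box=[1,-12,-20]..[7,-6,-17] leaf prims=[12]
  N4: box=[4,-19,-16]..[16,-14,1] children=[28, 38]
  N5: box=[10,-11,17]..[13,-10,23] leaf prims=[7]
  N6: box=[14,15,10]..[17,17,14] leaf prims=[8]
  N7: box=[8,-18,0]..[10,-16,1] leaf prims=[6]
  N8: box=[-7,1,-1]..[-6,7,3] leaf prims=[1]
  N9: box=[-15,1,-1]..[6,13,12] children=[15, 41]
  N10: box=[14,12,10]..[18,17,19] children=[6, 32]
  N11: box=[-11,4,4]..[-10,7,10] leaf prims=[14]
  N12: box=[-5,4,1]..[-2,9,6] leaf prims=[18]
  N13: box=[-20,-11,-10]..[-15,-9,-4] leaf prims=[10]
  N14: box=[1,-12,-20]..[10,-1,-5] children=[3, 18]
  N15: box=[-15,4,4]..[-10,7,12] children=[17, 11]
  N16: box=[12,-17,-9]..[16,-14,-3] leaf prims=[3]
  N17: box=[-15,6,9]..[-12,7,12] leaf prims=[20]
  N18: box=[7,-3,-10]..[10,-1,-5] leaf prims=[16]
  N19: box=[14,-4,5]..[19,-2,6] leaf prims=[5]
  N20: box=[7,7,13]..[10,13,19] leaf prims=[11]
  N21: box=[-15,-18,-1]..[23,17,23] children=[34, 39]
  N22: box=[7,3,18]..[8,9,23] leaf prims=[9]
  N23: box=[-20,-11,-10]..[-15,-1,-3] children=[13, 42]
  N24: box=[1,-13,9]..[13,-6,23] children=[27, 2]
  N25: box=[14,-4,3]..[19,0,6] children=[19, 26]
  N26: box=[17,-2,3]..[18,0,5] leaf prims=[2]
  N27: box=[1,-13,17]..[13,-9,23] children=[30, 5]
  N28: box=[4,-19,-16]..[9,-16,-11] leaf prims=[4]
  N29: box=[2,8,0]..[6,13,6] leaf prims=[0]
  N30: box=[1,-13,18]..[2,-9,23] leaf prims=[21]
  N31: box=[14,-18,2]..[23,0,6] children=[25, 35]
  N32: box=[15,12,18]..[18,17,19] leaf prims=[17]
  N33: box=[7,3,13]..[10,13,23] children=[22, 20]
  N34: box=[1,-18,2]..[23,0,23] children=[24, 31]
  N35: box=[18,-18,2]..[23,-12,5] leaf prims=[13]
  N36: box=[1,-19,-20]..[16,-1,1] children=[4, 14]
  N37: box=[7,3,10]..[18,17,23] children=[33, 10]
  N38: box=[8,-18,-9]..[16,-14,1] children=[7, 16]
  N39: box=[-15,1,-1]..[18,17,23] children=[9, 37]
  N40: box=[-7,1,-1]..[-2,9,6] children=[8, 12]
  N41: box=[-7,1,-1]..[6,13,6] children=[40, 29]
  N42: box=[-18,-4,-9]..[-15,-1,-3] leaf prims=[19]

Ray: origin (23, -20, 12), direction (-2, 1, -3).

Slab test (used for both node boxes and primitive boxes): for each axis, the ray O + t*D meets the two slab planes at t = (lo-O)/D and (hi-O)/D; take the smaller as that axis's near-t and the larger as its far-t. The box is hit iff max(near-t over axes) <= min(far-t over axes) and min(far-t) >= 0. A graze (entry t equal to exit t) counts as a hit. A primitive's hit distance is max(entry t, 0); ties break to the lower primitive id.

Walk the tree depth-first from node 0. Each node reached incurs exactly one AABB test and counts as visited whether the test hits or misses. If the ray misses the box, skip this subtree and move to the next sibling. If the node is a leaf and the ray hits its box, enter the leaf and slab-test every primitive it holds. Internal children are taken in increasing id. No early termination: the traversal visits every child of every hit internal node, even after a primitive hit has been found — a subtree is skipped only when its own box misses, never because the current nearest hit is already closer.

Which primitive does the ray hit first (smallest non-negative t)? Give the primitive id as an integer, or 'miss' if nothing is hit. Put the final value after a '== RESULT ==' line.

Walk:
N0 x:[0,43/2] y:[1,37] z:[-11/3,32/3] -> hit [1,32/3], descend [1, 21]
  N1 x:[7/2,43/2] y:[1,19] z:[11/3,32/3] -> hit [11/3,32/3], descend [23, 36]
    N23 x:[19,43/2] y:[9,19] z:[5,22/3] -> miss, prune
    N36 x:[7/2,11] y:[1,19] z:[11/3,32/3] -> hit [11/3,32/3], descend [4, 14]
      N4 x:[7/2,19/2] y:[1,6] z:[11/3,28/3] -> hit [11/3,6], descend [28, 38]
        N28 x:[7,19/2] y:[1,4] z:[23/3,28/3] -> miss, prune
        N38 x:[7/2,15/2] y:[2,6] z:[11/3,7] -> hit [11/3,6], descend [7, 16]
          N7 x:[13/2,15/2] y:[2,4] z:[11/3,4] -> miss, prune
          N16 x:[7/2,11/2] y:[3,6] z:[5,7] -> hit [5,11/2] leaf, test {P3@t=5}
      N14 x:[13/2,11] y:[8,19] z:[17/3,32/3] -> hit [8,32/3], descend [3, 18]
        N3 x:[8,11] y:[8,14] z:[29/3,32/3] -> hit [29/3,32/3] leaf, test {P12@t=29/3}
        N18 x:[13/2,8] y:[17,19] z:[17/3,22/3] -> miss, prune
  N21 x:[0,19] y:[2,37] z:[-11/3,13/3] -> hit [2,13/3], descend [34, 39]
    N34 x:[0,11] y:[2,20] z:[-11/3,10/3] -> hit [2,10/3], descend [24, 31]
      N24 x:[5,11] y:[7,14] z:[-11/3,1] -> miss, prune
      N31 x:[0,9/2] y:[2,20] z:[2,10/3] -> hit [2,10/3], descend [25, 35]
        N25 x:[2,9/2] y:[16,20] z:[2,3] -> miss, prune
        N35 x:[0,5/2] y:[2,8] z:[7/3,10/3] -> hit [7/3,5/2] leaf, test {P13@t=7/3}
    N39 x:[5/2,19] y:[21,37] z:[-11/3,13/3] -> miss, prune

Summary -> nodes [0, 1, 23, 36, 4, 28, 38, 7, 16, 14, 3, 18, 21, 34, 24, 31, 25, 35, 39]; box-tests=19; leaf-entries=3; first=P13

== RESULT ==
13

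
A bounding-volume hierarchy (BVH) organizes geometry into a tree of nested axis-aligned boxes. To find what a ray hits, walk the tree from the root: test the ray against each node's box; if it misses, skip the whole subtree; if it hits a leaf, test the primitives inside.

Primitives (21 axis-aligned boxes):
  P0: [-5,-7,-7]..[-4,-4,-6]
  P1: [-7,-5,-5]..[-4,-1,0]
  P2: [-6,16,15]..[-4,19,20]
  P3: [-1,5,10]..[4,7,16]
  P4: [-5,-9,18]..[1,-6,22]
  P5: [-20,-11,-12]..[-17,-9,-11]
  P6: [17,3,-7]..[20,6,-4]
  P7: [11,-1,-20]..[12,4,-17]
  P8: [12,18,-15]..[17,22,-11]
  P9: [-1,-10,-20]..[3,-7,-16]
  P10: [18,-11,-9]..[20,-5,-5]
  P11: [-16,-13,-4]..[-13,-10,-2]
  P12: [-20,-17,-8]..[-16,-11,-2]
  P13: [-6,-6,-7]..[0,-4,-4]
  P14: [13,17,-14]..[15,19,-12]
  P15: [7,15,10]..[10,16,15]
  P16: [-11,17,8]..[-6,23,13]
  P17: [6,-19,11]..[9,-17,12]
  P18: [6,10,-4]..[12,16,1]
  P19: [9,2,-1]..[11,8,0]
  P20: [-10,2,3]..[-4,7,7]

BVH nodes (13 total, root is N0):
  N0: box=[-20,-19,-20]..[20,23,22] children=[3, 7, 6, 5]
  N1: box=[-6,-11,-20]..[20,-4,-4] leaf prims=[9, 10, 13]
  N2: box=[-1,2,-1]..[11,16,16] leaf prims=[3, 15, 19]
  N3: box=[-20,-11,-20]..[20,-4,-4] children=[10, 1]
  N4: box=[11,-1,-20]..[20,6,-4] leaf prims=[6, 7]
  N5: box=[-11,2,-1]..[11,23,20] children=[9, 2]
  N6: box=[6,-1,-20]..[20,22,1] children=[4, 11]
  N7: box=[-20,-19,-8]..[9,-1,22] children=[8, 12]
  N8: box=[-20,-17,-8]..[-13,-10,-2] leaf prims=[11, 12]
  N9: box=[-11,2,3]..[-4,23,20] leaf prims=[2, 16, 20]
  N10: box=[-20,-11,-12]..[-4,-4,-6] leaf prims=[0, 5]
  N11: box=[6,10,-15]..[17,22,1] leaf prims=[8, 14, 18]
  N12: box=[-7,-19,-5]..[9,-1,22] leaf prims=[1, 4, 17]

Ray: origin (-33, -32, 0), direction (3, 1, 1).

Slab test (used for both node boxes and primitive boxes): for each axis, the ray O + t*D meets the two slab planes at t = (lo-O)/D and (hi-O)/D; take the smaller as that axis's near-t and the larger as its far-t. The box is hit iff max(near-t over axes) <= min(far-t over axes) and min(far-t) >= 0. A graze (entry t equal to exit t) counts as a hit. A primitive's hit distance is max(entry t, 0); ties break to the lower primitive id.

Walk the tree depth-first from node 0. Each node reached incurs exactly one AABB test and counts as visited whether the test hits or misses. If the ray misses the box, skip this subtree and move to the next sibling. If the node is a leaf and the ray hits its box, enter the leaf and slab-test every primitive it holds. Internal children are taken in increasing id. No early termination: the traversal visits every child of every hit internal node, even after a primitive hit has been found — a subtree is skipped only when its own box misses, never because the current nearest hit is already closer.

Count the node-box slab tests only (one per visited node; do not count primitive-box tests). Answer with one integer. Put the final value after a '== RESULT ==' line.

Walk:
N0 x:[13/3,53/3] y:[13,55] z:[-20,22] -> hit [13,53/3], descend [3, 5, 6, 7]
  N3 x:[13/3,53/3] y:[21,28] z:[-20,-4] -> miss, prune
  N5 x:[22/3,44/3] y:[34,55] z:[-1,20] -> miss, prune
  N6 x:[13,53/3] y:[31,54] z:[-20,1] -> miss, prune
  N7 x:[13/3,14] y:[13,31] z:[-8,22] -> hit [13,14], descend [8, 12]
    N8 x:[13/3,20/3] y:[15,22] z:[-8,-2] -> miss, prune
    N12 x:[26/3,14] y:[13,31] z:[-5,22] -> hit [13,14] leaf, test {P1(miss), P4(miss), P17(miss)}

Visited [0, 3, 5, 6, 7, 8, 12]. Tests: 7 box, 1 leaf. Nearest: miss.

== RESULT ==
7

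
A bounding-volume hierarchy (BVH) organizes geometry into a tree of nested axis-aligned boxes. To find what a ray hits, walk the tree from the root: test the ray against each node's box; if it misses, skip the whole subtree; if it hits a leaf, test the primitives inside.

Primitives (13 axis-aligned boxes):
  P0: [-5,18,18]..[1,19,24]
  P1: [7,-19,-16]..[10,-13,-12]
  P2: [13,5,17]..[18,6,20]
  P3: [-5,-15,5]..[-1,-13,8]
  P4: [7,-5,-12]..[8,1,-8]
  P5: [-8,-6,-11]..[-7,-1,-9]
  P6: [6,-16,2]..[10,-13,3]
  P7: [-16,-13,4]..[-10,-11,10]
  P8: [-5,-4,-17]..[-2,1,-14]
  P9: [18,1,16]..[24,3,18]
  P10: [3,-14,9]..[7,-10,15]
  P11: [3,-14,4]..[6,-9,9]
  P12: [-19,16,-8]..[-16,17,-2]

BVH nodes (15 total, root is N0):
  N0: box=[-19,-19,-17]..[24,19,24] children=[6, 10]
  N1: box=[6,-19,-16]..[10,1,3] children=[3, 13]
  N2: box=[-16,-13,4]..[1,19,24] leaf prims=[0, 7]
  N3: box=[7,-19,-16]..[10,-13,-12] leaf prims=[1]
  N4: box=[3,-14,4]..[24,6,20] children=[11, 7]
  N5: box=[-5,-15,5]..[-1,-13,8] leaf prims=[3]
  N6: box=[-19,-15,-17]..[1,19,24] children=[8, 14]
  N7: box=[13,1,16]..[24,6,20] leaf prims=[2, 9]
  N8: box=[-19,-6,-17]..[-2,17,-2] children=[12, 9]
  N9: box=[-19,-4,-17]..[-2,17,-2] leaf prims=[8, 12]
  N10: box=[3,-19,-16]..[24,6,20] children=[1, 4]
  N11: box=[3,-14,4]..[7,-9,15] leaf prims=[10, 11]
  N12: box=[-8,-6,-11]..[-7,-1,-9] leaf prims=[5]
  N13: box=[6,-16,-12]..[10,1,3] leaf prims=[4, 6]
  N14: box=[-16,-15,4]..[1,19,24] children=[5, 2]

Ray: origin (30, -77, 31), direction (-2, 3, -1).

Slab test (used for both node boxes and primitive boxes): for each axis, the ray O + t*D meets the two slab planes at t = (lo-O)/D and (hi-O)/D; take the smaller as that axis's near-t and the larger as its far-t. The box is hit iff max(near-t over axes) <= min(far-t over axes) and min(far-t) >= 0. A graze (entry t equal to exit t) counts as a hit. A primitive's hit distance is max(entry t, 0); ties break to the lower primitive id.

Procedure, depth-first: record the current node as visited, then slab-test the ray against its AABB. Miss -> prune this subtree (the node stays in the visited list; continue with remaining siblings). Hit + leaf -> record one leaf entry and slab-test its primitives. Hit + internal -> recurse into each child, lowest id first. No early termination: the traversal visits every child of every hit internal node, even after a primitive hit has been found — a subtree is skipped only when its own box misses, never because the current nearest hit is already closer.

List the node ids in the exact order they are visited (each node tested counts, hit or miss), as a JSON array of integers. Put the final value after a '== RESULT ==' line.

Traverse from the root:
N0 x:[3,49/2] y:[58/3,32] z:[7,48] -> hit [58/3,49/2], descend [6, 10]
  N6 x:[29/2,49/2] y:[62/3,32] z:[7,48] -> hit [62/3,49/2], descend [8, 14]
    N8 x:[16,49/2] y:[71/3,94/3] z:[33,48] -> miss, prune
    N14 x:[29/2,23] y:[62/3,32] z:[7,27] -> hit [62/3,23], descend [2, 5]
      N2 x:[29/2,23] y:[64/3,32] z:[7,27] -> hit [64/3,23] leaf, test {P0(miss), P7@t=64/3}
      N5 x:[31/2,35/2] y:[62/3,64/3] z:[23,26] -> miss, prune
  N10 x:[3,27/2] y:[58/3,83/3] z:[11,47] -> miss, prune

order=[0, 6, 8, 14, 2, 5, 10]  |boxes|=7  |leaves|=1  hit=P7

== RESULT ==
[0, 6, 8, 14, 2, 5, 10]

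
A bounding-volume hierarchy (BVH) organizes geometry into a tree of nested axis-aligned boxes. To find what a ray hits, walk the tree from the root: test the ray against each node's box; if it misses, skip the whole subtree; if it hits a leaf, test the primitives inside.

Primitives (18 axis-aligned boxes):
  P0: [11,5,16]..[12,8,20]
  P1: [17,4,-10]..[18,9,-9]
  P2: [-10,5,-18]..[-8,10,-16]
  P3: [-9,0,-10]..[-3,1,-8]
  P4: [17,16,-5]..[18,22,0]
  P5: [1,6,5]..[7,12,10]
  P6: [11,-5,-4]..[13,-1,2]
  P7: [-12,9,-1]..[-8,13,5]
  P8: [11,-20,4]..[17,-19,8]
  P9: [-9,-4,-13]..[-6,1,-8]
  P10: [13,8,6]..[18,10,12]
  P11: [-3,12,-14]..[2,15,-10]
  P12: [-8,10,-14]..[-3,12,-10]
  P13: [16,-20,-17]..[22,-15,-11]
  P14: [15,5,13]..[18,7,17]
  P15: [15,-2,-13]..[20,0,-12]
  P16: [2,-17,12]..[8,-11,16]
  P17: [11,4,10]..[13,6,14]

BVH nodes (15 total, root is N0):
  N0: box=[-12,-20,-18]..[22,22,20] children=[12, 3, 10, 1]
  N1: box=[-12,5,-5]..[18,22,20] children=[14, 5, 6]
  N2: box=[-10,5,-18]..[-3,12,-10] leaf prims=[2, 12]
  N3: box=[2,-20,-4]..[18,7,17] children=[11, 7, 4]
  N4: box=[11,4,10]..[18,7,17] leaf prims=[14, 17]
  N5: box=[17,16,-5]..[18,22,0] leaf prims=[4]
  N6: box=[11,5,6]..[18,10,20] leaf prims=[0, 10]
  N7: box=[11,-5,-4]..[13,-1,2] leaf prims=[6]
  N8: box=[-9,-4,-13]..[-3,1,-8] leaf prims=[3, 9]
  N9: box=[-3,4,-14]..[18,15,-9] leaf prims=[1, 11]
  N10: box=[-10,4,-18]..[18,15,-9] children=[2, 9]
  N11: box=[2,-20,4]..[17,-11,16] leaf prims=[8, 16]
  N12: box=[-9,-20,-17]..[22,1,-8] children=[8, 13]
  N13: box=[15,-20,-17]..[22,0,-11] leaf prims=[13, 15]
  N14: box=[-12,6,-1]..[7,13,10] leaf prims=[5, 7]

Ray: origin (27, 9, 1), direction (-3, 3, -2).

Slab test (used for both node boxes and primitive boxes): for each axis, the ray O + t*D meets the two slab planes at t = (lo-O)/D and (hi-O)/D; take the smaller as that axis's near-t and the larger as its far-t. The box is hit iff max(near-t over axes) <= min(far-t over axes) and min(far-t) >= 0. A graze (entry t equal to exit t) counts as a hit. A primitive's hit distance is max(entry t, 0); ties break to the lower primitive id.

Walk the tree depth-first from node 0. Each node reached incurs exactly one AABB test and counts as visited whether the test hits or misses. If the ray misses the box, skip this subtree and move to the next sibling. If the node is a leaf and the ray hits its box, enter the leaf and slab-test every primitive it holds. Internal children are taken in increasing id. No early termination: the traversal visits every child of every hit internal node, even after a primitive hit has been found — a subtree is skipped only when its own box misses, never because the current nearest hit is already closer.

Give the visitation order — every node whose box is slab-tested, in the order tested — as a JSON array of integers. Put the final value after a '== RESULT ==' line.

Traverse from the root:
N0 x:[5/3,13] y:[-29/3,13/3] z:[-19/2,19/2] -> hit [5/3,13/3], descend [1, 3, 10, 12]
  N1 x:[3,13] y:[-4/3,13/3] z:[-19/2,3] -> hit [3,3], descend [5, 6, 14]
    N5 x:[3,10/3] y:[7/3,13/3] z:[1/2,3] -> hit [3,3] leaf, test {P4@t=3}
    N6 x:[3,16/3] y:[-4/3,1/3] z:[-19/2,-5/2] -> miss, prune
    N14 x:[20/3,13] y:[-1,4/3] z:[-9/2,1] -> miss, prune
  N3 x:[3,25/3] y:[-29/3,-2/3] z:[-8,5/2] -> miss, prune
  N10 x:[3,37/3] y:[-5/3,2] z:[5,19/2] -> miss, prune
  N12 x:[5/3,12] y:[-29/3,-8/3] z:[9/2,9] -> miss, prune

Summary -> nodes [0, 1, 5, 6, 14, 3, 10, 12]; box-tests=8; leaf-entries=1; first=P4

== RESULT ==
[0, 1, 5, 6, 14, 3, 10, 12]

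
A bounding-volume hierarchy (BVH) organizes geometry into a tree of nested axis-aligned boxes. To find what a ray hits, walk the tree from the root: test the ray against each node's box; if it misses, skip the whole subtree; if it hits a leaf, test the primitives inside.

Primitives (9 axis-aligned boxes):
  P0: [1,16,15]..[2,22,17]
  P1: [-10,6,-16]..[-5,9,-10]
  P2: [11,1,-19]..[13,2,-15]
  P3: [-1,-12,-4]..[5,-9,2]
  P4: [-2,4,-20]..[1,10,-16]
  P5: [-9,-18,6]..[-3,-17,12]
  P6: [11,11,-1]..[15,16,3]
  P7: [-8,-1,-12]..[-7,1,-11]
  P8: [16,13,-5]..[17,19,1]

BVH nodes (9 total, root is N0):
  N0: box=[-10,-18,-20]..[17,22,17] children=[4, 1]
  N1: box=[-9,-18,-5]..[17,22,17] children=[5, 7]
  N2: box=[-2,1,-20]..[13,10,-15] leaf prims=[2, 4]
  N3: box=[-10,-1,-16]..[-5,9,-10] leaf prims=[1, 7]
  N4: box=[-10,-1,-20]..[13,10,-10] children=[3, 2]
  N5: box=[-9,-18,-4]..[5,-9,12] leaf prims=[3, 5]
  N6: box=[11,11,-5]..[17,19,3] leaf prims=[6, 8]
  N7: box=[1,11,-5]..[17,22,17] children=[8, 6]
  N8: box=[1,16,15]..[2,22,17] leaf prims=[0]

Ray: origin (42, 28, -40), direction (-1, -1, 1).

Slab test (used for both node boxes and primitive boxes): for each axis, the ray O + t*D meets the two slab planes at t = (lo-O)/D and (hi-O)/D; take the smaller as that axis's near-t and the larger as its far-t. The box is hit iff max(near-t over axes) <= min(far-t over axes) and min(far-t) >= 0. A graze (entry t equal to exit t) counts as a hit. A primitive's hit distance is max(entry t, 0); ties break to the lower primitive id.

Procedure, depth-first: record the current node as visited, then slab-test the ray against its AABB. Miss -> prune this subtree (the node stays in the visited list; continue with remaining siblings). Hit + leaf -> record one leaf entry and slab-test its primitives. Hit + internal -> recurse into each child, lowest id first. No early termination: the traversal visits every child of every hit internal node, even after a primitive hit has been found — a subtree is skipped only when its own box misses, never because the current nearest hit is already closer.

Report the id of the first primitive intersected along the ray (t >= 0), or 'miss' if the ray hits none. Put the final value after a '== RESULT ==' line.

Trace the traversal:
N0 x:[25,52] y:[6,46] z:[20,57] -> hit [25,46], descend [1, 4]
  N1 x:[25,51] y:[6,46] z:[35,57] -> hit [35,46], descend [5, 7]
    N5 x:[37,51] y:[37,46] z:[36,52] -> hit [37,46] leaf, test {P3@t=37, P5@t=46}
    N7 x:[25,41] y:[6,17] z:[35,57] -> miss, prune
  N4 x:[29,52] y:[18,29] z:[20,30] -> hit [29,29], descend [2, 3]
    N2 x:[29,44] y:[18,27] z:[20,25] -> miss, prune
    N3 x:[47,52] y:[19,29] z:[24,30] -> miss, prune

7 AABB tests over nodes [0, 1, 5, 7, 4, 2, 3]; 1 leaf entered; closest P3.

== RESULT ==
3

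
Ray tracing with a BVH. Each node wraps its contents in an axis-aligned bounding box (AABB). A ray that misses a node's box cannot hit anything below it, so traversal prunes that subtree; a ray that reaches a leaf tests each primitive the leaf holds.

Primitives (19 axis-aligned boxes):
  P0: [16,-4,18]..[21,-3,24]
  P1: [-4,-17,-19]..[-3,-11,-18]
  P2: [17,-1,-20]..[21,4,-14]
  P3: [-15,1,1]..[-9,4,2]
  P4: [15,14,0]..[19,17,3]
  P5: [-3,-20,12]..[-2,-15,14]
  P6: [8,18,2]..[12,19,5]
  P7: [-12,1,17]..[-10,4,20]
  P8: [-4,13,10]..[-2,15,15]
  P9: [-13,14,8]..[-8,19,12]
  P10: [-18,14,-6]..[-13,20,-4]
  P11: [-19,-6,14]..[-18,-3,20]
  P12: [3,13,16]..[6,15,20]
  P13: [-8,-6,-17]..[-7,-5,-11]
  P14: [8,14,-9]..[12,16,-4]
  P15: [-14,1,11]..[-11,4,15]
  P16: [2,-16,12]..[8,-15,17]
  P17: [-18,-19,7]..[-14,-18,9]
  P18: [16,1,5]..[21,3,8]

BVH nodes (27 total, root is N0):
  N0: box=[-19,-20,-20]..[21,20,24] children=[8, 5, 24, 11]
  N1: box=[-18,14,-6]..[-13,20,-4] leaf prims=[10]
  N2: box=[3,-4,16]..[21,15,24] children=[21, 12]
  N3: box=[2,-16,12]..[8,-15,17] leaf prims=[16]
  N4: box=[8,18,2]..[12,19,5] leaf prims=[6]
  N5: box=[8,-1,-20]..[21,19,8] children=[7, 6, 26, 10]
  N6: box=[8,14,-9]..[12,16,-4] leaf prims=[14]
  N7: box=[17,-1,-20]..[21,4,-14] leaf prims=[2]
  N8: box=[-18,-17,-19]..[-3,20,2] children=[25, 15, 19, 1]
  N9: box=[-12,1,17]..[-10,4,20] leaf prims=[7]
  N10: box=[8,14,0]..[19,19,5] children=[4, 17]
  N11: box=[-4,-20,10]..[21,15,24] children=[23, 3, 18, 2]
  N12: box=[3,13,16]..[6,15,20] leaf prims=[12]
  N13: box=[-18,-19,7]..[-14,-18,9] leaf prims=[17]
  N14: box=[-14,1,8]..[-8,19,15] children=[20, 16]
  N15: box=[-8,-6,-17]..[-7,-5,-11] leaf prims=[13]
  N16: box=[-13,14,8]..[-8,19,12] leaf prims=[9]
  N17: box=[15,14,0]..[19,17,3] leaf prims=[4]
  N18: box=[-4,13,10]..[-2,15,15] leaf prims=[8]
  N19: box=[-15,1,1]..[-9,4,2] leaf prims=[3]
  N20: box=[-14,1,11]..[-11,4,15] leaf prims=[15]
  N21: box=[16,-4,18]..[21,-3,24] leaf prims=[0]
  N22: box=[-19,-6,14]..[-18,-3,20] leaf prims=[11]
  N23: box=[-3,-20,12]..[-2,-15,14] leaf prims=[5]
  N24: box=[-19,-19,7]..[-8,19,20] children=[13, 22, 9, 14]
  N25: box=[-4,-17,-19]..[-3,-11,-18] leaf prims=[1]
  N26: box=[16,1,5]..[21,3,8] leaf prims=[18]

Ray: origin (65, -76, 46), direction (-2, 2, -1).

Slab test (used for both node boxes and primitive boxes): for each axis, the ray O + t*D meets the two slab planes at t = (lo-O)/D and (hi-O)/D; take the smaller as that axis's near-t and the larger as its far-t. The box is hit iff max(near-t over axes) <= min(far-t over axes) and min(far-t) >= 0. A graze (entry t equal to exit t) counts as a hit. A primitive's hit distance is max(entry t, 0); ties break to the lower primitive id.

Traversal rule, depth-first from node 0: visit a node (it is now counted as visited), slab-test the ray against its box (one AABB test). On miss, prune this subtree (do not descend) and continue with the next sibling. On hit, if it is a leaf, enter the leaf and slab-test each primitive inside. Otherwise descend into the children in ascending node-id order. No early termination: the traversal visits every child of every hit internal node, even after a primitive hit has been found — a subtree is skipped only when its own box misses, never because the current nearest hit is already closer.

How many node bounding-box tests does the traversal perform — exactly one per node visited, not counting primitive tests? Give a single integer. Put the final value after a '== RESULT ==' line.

Traverse from the root:
N0 x:[22,42] y:[28,48] z:[22,66] -> hit [28,42], descend [5, 8, 11, 24]
  N5 x:[22,57/2] y:[75/2,95/2] z:[38,66] -> miss, prune
  N8 x:[34,83/2] y:[59/2,48] z:[44,65] -> miss, prune
  N11 x:[22,69/2] y:[28,91/2] z:[22,36] -> hit [28,69/2], descend [2, 3, 18, 23]
    N2 x:[22,31] y:[36,91/2] z:[22,30] -> miss, prune
    N3 x:[57/2,63/2] y:[30,61/2] z:[29,34] -> hit [30,61/2] leaf, test {P16@t=30}
    N18 x:[67/2,69/2] y:[89/2,91/2] z:[31,36] -> miss, prune
    N23 x:[67/2,34] y:[28,61/2] z:[32,34] -> miss, prune
  N24 x:[73/2,42] y:[57/2,95/2] z:[26,39] -> hit [73/2,39], descend [9, 13, 14, 22]
    N9 x:[75/2,77/2] y:[77/2,40] z:[26,29] -> miss, prune
    N13 x:[79/2,83/2] y:[57/2,29] z:[37,39] -> miss, prune
    N14 x:[73/2,79/2] y:[77/2,95/2] z:[31,38] -> miss, prune
    N22 x:[83/2,42] y:[35,73/2] z:[26,32] -> miss, prune

order=[0, 5, 8, 11, 2, 3, 18, 23, 24, 9, 13, 14, 22]  |boxes|=13  |leaves|=1  hit=P16

== RESULT ==
13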